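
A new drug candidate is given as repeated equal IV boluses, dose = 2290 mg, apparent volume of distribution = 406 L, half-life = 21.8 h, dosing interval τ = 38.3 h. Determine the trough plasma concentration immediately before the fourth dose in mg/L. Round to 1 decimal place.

2.3 mg/L

C₀ per dose = Dose / Vd = 2290 / 406 = 5.640 mg/L
k = ln2 / t½ = 0.693147 / 21.8 = 0.03180 h⁻¹
Fraction remaining after one interval: r = e^(−kτ) = e^(−0.03180 × 38.3) = 0.2958
Before dose 4, 3 doses have been given (aged 1τ, 2τ, 3τ).
C_trough = C₀ × (r + r² + … + r^3) = C₀ × r(1−r^3)/(1−r)
        = 5.640 × 0.2958 × (1 − 0.02588) / (1 − 0.2958) = 2.308 mg/L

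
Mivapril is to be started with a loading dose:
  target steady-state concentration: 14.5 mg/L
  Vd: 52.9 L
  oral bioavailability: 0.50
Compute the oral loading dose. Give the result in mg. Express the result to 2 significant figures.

LD = Css × Vd / F = 14.5 × 52.9 / 0.50 = 1534 mg

1500 mg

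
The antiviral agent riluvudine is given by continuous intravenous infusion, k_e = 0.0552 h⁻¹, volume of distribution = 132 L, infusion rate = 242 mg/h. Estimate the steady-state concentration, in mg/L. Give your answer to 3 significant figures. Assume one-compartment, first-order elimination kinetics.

33.2 mg/L

CL = k × Vd = 0.05520 × 132 = 7.286 L/h
At steady state Css = R₀ / CL = 242 / 7.286 = 33.21 mg/L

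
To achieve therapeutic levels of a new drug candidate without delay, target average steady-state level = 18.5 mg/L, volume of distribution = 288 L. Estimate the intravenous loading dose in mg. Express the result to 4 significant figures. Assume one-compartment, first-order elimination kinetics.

5328 mg

LD = Css × Vd = 18.5 × 288 = 5328 mg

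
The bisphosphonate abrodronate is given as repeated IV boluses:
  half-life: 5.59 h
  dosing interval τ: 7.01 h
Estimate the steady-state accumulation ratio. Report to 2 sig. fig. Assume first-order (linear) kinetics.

k = ln2 / t½ = 0.693147 / 5.59 = 0.1240 h⁻¹
e^(−kτ) = e^(−0.1240 × 7.01) = 0.4193
Accumulation ratio R = 1 / (1 − e^(−kτ)) = 1 / (1 − 0.4193) = 1.722

1.7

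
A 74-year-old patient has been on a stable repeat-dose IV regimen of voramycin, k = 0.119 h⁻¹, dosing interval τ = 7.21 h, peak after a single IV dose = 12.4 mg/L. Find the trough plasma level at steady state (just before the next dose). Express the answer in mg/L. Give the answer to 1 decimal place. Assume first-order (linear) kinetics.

9.1 mg/L

e^(−kτ) = e^(−0.1190 × 7.21) = 0.4240
Accumulation ratio R = 1 / (1 − e^(−kτ)) = 1 / (1 − 0.4240) = 1.736
Steady-state trough = C₀ × R × e^(−kτ) = 12.4 × 1.736 × 0.4240 = 9.127 mg/L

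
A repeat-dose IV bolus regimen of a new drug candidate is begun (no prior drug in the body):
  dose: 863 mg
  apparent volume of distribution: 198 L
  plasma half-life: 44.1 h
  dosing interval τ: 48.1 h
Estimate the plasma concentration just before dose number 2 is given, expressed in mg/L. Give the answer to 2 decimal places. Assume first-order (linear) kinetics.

C₀ per dose = Dose / Vd = 863 / 198 = 4.359 mg/L
k = ln2 / t½ = 0.693147 / 44.1 = 0.01572 h⁻¹
Fraction remaining after one interval: r = e^(−kτ) = e^(−0.01572 × 48.1) = 0.4695
Before dose 2, 1 dose has been given (aged 1τ).
C_trough = C₀ × r = 4.359 × 0.4695 = 2.047 mg/L

2.05 mg/L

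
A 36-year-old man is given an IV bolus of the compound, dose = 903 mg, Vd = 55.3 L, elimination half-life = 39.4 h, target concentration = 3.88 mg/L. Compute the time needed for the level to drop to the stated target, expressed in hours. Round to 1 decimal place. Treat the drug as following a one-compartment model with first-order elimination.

C₀ = Dose / Vd = 903.0 / 55.3 = 16.33 mg/L
k = ln2 / t½ = 0.693147 / 39.4 = 0.01759 h⁻¹
t = ln(C₀ / C) / k = ln(16.33 / 3.88) / 0.01759
  = ln(4.209) / 0.01759 = 1.437 / 0.01759 = 81.69 h

81.7 h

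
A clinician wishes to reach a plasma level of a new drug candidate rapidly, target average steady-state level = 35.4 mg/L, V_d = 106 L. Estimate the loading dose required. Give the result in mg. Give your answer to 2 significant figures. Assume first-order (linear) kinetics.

3800 mg

LD = Css × Vd = 35.4 × 106 = 3752 mg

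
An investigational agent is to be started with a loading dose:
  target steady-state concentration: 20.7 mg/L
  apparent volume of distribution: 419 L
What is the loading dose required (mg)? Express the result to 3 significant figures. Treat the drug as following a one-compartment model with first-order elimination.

8670 mg

LD = Css × Vd = 20.7 × 419 = 8673 mg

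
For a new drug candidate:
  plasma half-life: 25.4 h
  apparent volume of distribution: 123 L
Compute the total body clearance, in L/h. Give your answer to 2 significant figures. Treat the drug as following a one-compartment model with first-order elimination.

3.4 L/h

k = ln2 / t½ = 0.693147 / 25.4 = 0.02729 h⁻¹
CL = k × Vd = 0.02729 × 123 = 3.357 L/h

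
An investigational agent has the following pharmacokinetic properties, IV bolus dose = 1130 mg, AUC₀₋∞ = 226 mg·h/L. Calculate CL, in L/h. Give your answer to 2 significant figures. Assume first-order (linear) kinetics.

5.0 L/h

CL = Dose / AUC = 1130 / 226 = 5.000 L/h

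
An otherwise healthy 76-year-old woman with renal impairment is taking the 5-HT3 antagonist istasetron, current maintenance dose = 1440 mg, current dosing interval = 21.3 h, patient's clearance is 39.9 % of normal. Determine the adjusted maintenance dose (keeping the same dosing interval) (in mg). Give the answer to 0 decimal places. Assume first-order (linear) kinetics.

To keep the same average steady-state level, dosing rate must scale with clearance.
CL ratio = 39.9 / 100 = 0.3990
New dose (same interval) = 1440 × 0.3990 = 574.6 mg

575 mg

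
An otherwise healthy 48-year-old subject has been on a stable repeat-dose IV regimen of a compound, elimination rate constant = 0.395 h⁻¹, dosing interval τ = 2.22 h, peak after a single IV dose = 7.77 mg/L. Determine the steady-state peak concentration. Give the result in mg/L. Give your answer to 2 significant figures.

e^(−kτ) = e^(−0.3950 × 2.22) = 0.4161
Accumulation ratio R = 1 / (1 − e^(−kτ)) = 1 / (1 − 0.4161) = 1.713
Steady-state peak = C₀ × R = 7.77 × 1.713 = 13.31 mg/L

13 mg/L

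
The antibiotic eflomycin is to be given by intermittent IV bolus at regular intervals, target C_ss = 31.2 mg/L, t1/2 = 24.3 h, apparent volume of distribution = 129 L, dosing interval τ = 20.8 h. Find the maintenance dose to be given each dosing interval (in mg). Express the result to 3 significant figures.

k = ln2 / t½ = 0.693147 / 24.3 = 0.02852 h⁻¹
CL = k × Vd = 0.02852 × 129 = 3.679 L/h
At steady state, Dose/τ = Css × CL.
Dose = Css × CL × τ = 31.2 × 3.679 × 20.8 = 2388 mg

2390 mg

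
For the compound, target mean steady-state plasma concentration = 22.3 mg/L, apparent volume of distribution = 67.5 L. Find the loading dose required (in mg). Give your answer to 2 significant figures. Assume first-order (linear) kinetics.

LD = Css × Vd = 22.3 × 67.5 = 1505 mg

1500 mg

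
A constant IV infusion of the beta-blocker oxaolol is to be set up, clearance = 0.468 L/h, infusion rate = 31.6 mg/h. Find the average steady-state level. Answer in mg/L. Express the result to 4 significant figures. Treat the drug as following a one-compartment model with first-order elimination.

At steady state Css = R₀ / CL = 31.6 / 0.4680 = 67.52 mg/L

67.52 mg/L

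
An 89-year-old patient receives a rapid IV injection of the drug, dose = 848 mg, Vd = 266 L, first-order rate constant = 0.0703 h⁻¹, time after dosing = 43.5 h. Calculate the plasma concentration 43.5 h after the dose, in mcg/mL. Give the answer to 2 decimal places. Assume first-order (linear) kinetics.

C₀ = Dose / Vd = 848.0 / 266 = 3.188 mg/L
C = C₀ · e^(−k·t) = 3.188 × e^(−0.07030 × 43.5)
  = 3.188 × 0.04698 = 0.1498 mg/L
(0.1498 mg/L = 0.1498 mcg/mL)

0.15 mcg/mL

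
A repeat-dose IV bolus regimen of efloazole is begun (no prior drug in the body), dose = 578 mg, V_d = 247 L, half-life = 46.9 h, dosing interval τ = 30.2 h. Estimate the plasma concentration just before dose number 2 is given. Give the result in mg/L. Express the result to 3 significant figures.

1.50 mg/L

C₀ per dose = Dose / Vd = 578 / 247 = 2.340 mg/L
k = ln2 / t½ = 0.693147 / 46.9 = 0.01478 h⁻¹
Fraction remaining after one interval: r = e^(−kτ) = e^(−0.01478 × 30.2) = 0.6400
Before dose 2, 1 dose has been given (aged 1τ).
C_trough = C₀ × r = 2.340 × 0.6400 = 1.498 mg/L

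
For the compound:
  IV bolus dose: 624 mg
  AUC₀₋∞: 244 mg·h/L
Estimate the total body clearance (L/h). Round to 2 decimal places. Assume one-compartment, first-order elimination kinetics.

2.56 L/h

CL = Dose / AUC = 624 / 244 = 2.557 L/h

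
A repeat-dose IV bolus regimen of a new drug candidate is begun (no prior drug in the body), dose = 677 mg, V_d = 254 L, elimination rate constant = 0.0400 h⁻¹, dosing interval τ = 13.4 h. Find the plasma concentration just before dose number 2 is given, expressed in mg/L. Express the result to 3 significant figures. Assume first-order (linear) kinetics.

C₀ per dose = Dose / Vd = 677 / 254 = 2.665 mg/L
Fraction remaining after one interval: r = e^(−kτ) = e^(−0.04000 × 13.4) = 0.5851
Before dose 2, 1 dose has been given (aged 1τ).
C_trough = C₀ × r = 2.665 × 0.5851 = 1.559 mg/L

1.56 mg/L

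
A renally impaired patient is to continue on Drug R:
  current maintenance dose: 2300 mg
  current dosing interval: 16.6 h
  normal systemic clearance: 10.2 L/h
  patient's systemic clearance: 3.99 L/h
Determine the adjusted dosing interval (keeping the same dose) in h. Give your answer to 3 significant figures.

42.4 h

To keep the same average steady-state level, dosing rate must scale with clearance.
CL ratio = 3.99 / 10.2 = 0.3912
New interval (same dose) = 16.6 / 0.3912 = 42.43 h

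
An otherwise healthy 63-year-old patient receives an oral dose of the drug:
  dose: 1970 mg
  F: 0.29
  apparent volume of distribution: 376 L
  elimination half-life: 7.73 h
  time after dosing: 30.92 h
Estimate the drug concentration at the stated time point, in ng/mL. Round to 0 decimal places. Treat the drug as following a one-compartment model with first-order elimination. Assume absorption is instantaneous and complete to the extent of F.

95 ng/mL

Amount reaching circulation = F × Dose = 0.29 × 1970 = 571.3 mg
C₀ = F·Dose / Vd = 571.3 / 376 = 1.519 mg/L
k = ln2 / t½ = 0.693147 / 7.73 = 0.08967 h⁻¹
t / t½ = 30.92 / 7.73 = 4 half-lives
C = C₀ × (1/2)^4 = 1.519 × 0.06250 = 0.09494 mg/L
Convert: 0.09494 mg/L × 1000 = 94.94 ng/mL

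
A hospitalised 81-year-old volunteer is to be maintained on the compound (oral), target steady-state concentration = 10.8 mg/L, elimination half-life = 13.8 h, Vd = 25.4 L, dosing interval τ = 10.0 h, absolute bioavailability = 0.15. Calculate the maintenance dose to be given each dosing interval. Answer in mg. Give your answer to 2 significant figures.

k = ln2 / t½ = 0.693147 / 13.8 = 0.05023 h⁻¹
CL = k × Vd = 0.05023 × 25.4 = 1.276 L/h
At steady state, F × (Dose/τ) = Css × CL.
Dose = Css × CL × τ / F = 10.8 × 1.276 × 10.0 / 0.15 = 918.7 mg

920 mg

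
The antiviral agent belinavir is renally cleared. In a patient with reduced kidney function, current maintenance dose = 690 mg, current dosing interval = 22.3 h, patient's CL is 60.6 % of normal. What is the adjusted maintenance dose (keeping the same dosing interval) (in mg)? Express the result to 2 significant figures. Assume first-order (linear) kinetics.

420 mg

To keep the same average steady-state level, dosing rate must scale with clearance.
CL ratio = 60.6 / 100 = 0.6060
New dose (same interval) = 690 × 0.6060 = 418.1 mg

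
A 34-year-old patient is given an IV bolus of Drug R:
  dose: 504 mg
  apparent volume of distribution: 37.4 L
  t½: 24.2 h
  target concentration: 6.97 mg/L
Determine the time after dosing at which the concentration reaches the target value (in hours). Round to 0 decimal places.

23 h

C₀ = Dose / Vd = 504.0 / 37.4 = 13.48 mg/L
k = ln2 / t½ = 0.693147 / 24.2 = 0.02864 h⁻¹
t = ln(C₀ / C) / k = ln(13.48 / 6.97) / 0.02864
  = ln(1.934) / 0.02864 = 0.6596 / 0.02864 = 23.03 h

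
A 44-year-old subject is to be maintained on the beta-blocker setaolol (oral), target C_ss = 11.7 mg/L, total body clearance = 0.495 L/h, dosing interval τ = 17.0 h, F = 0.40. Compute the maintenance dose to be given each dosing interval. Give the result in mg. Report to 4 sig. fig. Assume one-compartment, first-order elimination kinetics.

246.1 mg

At steady state, F × (Dose/τ) = Css × CL.
Dose = Css × CL × τ / F = 11.7 × 0.4950 × 17.0 / 0.40 = 246.1 mg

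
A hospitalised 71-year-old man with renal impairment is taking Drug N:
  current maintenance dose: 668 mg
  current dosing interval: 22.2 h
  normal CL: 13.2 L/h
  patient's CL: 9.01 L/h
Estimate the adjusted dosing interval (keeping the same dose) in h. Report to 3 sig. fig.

32.5 h

To keep the same average steady-state level, dosing rate must scale with clearance.
CL ratio = 9.01 / 13.2 = 0.6826
New interval (same dose) = 22.2 / 0.6826 = 32.52 h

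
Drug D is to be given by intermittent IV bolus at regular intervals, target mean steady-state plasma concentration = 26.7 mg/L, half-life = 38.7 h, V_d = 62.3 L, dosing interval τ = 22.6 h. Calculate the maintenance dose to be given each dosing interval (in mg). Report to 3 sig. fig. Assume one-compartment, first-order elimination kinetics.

673 mg

k = ln2 / t½ = 0.693147 / 38.7 = 0.01791 h⁻¹
CL = k × Vd = 0.01791 × 62.3 = 1.116 L/h
At steady state, Dose/τ = Css × CL.
Dose = Css × CL × τ = 26.7 × 1.116 × 22.6 = 673.4 mg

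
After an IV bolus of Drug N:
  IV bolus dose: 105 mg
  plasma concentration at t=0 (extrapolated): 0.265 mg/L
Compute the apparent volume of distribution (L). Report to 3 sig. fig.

396 L

Vd = Dose / C₀ = 105.0 / 0.265 = 396.2 L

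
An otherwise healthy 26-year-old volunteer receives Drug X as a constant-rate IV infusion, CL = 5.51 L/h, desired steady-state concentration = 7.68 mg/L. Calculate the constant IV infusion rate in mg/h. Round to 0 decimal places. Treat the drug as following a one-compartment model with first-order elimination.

42 mg/h

At steady state, infusion rate R₀ = Css × CL = 7.68 × 5.510 = 42.32 mg/h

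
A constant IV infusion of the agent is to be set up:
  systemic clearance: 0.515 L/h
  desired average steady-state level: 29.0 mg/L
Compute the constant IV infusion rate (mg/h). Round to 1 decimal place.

14.9 mg/h

At steady state, infusion rate R₀ = Css × CL = 29.0 × 0.5150 = 14.94 mg/h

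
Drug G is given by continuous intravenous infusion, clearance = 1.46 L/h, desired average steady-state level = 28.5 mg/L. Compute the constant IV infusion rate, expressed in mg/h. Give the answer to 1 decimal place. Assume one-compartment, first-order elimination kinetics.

41.6 mg/h

At steady state, infusion rate R₀ = Css × CL = 28.5 × 1.460 = 41.61 mg/h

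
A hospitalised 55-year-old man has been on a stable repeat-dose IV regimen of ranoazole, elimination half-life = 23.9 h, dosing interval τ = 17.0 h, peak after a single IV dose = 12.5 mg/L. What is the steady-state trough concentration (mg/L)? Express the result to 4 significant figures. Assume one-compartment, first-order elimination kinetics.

19.61 mg/L

k = ln2 / t½ = 0.693147 / 23.9 = 0.02900 h⁻¹
e^(−kτ) = e^(−0.02900 × 17.0) = 0.6108
Accumulation ratio R = 1 / (1 − e^(−kτ)) = 1 / (1 − 0.6108) = 2.569
Steady-state trough = C₀ × R × e^(−kτ) = 12.5 × 2.569 × 0.6108 = 19.61 mg/L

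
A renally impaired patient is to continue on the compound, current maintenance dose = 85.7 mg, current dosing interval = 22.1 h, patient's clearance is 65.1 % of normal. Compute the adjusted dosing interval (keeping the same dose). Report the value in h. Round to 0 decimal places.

To keep the same average steady-state level, dosing rate must scale with clearance.
CL ratio = 65.1 / 100 = 0.6510
New interval (same dose) = 22.1 / 0.6510 = 33.95 h

34 h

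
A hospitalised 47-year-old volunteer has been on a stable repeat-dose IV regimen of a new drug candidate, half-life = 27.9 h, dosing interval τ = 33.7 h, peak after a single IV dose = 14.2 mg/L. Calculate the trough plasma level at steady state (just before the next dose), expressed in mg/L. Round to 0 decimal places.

k = ln2 / t½ = 0.693147 / 27.9 = 0.02484 h⁻¹
e^(−kτ) = e^(−0.02484 × 33.7) = 0.4330
Accumulation ratio R = 1 / (1 − e^(−kτ)) = 1 / (1 − 0.4330) = 1.764
Steady-state trough = C₀ × R × e^(−kτ) = 14.2 × 1.764 × 0.4330 = 10.85 mg/L

11 mg/L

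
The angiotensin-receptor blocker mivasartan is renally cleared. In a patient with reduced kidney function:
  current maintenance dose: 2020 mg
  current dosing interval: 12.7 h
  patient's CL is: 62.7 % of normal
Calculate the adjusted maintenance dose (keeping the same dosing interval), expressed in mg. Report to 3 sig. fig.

To keep the same average steady-state level, dosing rate must scale with clearance.
CL ratio = 62.7 / 100 = 0.6270
New dose (same interval) = 2020 × 0.6270 = 1267 mg

1270 mg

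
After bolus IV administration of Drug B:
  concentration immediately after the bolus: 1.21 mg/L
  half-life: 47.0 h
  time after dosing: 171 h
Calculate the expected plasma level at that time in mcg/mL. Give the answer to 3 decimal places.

k = ln2 / t½ = 0.693147 / 47.0 = 0.01475 h⁻¹
C = C₀ · e^(−k·t) = 1.210 × e^(−0.01475 × 171)
  = 1.210 × 0.08028 = 0.09714 mg/L
(0.09714 mg/L = 0.09714 mcg/mL)

0.097 mcg/mL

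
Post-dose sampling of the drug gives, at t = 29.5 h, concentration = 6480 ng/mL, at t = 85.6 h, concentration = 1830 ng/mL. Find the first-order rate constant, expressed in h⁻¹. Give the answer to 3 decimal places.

0.023 h⁻¹

k = ln(C₁/C₂) / (t₂ − t₁) = ln(6480/1830) / (85.6 − 29.5)
  = 1.264 / 56.10 = 0.02253 h⁻¹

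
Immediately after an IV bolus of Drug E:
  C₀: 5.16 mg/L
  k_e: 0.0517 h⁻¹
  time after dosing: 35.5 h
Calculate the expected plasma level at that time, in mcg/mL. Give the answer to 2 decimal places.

0.82 mcg/mL

C = C₀ · e^(−k·t) = 5.160 × e^(−0.05170 × 35.5)
  = 5.160 × 0.1596 = 0.8235 mg/L
(0.8235 mg/L = 0.8235 mcg/mL)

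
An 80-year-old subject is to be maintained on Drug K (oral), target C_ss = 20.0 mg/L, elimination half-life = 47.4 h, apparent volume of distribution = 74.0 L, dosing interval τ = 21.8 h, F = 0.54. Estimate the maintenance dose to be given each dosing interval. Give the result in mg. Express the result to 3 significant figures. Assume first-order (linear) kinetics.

874 mg

k = ln2 / t½ = 0.693147 / 47.4 = 0.01462 h⁻¹
CL = k × Vd = 0.01462 × 74.0 = 1.082 L/h
At steady state, F × (Dose/τ) = Css × CL.
Dose = Css × CL × τ / F = 20.0 × 1.082 × 21.8 / 0.54 = 873.6 mg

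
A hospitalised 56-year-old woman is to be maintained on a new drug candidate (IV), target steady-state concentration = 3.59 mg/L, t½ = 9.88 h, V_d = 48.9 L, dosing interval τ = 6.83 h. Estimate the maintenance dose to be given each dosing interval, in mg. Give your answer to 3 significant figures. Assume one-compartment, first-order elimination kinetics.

84.1 mg

k = ln2 / t½ = 0.693147 / 9.88 = 0.07016 h⁻¹
CL = k × Vd = 0.07016 × 48.9 = 3.431 L/h
At steady state, Dose/τ = Css × CL.
Dose = Css × CL × τ = 3.59 × 3.431 × 6.83 = 84.13 mg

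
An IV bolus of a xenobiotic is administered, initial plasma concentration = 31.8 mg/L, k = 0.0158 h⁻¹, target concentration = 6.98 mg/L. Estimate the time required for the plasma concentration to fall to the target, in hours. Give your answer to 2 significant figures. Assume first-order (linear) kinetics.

t = ln(C₀ / C) / k = ln(31.80 / 6.98) / 0.01580
  = ln(4.556) / 0.01580 = 1.516 / 0.01580 = 95.95 h

96 h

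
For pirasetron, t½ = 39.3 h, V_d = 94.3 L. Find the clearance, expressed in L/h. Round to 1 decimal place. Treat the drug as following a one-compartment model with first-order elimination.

k = ln2 / t½ = 0.693147 / 39.3 = 0.01764 h⁻¹
CL = k × Vd = 0.01764 × 94.3 = 1.663 L/h

1.7 L/h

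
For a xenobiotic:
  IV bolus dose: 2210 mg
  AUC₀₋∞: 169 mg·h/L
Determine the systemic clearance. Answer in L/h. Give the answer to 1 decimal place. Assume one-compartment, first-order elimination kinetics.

13.1 L/h

CL = Dose / AUC = 2210 / 169 = 13.08 L/h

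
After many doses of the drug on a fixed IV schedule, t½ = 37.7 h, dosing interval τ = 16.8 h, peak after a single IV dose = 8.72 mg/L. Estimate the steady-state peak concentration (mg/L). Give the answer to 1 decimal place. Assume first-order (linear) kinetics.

32.8 mg/L

k = ln2 / t½ = 0.693147 / 37.7 = 0.01839 h⁻¹
e^(−kτ) = e^(−0.01839 × 16.8) = 0.7342
Accumulation ratio R = 1 / (1 − e^(−kτ)) = 1 / (1 − 0.7342) = 3.762
Steady-state peak = C₀ × R = 8.72 × 3.762 = 32.80 mg/L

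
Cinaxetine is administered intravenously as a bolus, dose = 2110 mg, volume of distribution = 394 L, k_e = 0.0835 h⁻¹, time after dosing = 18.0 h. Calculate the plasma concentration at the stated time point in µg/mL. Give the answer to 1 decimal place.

C₀ = Dose / Vd = 2110 / 394 = 5.355 mg/L
C = C₀ · e^(−k·t) = 5.355 × e^(−0.08350 × 18.0)
  = 5.355 × 0.2225 = 1.191 mg/L
(1.191 mg/L = 1.191 µg/mL)

1.2 µg/mL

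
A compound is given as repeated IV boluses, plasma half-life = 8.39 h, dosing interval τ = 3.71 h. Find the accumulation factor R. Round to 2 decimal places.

3.79

k = ln2 / t½ = 0.693147 / 8.39 = 0.08262 h⁻¹
e^(−kτ) = e^(−0.08262 × 3.71) = 0.7360
Accumulation ratio R = 1 / (1 − e^(−kτ)) = 1 / (1 − 0.7360) = 3.788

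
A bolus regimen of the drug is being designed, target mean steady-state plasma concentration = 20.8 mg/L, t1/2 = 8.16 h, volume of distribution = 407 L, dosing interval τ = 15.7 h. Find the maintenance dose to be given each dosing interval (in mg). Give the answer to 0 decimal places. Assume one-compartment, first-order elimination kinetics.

k = ln2 / t½ = 0.693147 / 8.16 = 0.08494 h⁻¹
CL = k × Vd = 0.08494 × 407 = 34.57 L/h
At steady state, Dose/τ = Css × CL.
Dose = Css × CL × τ = 20.8 × 34.57 × 15.7 = 11290 mg

11290 mg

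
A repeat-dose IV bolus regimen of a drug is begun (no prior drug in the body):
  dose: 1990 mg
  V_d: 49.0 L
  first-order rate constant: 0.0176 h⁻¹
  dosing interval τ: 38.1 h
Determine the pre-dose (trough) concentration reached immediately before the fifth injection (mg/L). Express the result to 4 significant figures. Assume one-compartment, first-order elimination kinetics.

C₀ per dose = Dose / Vd = 1990 / 49.0 = 40.61 mg/L
Fraction remaining after one interval: r = e^(−kτ) = e^(−0.01760 × 38.1) = 0.5114
Before dose 5, 4 doses have been given (aged 1τ, 2τ, 3τ, 4τ).
C_trough = C₀ × (r + r² + … + r^4) = C₀ × r(1−r^4)/(1−r)
        = 40.61 × 0.5114 × (1 − 0.06840) / (1 − 0.5114) = 39.60 mg/L

39.60 mg/L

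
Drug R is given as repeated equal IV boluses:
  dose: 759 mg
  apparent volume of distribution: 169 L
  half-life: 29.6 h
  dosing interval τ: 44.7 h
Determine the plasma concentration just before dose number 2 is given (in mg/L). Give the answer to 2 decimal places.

1.58 mg/L

C₀ per dose = Dose / Vd = 759 / 169 = 4.491 mg/L
k = ln2 / t½ = 0.693147 / 29.6 = 0.02342 h⁻¹
Fraction remaining after one interval: r = e^(−kτ) = e^(−0.02342 × 44.7) = 0.3510
Before dose 2, 1 dose has been given (aged 1τ).
C_trough = C₀ × r = 4.491 × 0.3510 = 1.576 mg/L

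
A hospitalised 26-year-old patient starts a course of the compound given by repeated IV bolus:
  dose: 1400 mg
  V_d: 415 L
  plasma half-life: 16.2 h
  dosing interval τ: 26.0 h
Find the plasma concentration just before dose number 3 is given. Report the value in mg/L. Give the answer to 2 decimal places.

C₀ per dose = Dose / Vd = 1400 / 415 = 3.373 mg/L
k = ln2 / t½ = 0.693147 / 16.2 = 0.04279 h⁻¹
Fraction remaining after one interval: r = e^(−kτ) = e^(−0.04279 × 26.0) = 0.3287
Before dose 3, 2 doses have been given (aged 1τ, 2τ).
C_trough = C₀ × (r + r²) = 3.373 × (0.3287 + 0.1080) = 1.473 mg/L

1.47 mg/L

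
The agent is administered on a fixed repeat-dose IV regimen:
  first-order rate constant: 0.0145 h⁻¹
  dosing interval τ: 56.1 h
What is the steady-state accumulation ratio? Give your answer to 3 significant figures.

1.80

e^(−kτ) = e^(−0.01450 × 56.1) = 0.4433
Accumulation ratio R = 1 / (1 − e^(−kτ)) = 1 / (1 − 0.4433) = 1.796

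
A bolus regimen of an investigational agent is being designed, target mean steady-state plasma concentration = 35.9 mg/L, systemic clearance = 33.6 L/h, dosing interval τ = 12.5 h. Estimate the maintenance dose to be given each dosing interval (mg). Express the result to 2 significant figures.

At steady state, Dose/τ = Css × CL.
Dose = Css × CL × τ = 35.9 × 33.60 × 12.5 = 15080 mg

15000 mg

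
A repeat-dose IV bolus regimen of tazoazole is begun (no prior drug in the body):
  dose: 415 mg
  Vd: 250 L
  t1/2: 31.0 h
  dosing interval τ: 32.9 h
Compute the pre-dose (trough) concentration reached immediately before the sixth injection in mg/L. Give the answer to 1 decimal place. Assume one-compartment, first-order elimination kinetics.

1.5 mg/L

C₀ per dose = Dose / Vd = 415 / 250 = 1.660 mg/L
k = ln2 / t½ = 0.693147 / 31.0 = 0.02236 h⁻¹
Fraction remaining after one interval: r = e^(−kτ) = e^(−0.02236 × 32.9) = 0.4792
Before dose 6, 5 doses have been given (aged 1τ, 2τ, 3τ, 4τ, 5τ).
C_trough = C₀ × (r + r² + … + r^5) = C₀ × r(1−r^5)/(1−r)
        = 1.660 × 0.4792 × (1 − 0.02527) / (1 − 0.4792) = 1.489 mg/L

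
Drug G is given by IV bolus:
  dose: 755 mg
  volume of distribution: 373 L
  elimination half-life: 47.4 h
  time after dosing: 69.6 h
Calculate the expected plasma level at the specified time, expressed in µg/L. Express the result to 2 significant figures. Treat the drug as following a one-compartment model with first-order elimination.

730 µg/L

C₀ = Dose / Vd = 755.0 / 373 = 2.024 mg/L
k = ln2 / t½ = 0.693147 / 47.4 = 0.01462 h⁻¹
C = C₀ · e^(−k·t) = 2.024 × e^(−0.01462 × 69.6)
  = 2.024 × 0.3615 = 0.7317 mg/L
Convert: 0.7317 mg/L × 1000 = 731.7 µg/L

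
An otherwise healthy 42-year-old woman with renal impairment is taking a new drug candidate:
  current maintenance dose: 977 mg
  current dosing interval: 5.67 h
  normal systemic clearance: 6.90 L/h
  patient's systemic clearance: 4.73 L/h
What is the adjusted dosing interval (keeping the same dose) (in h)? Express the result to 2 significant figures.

To keep the same average steady-state level, dosing rate must scale with clearance.
CL ratio = 4.73 / 6.90 = 0.6855
New interval (same dose) = 5.67 / 0.6855 = 8.271 h

8.3 h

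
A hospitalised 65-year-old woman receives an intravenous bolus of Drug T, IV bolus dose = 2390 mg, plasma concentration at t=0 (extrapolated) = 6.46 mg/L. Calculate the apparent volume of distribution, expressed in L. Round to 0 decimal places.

Vd = Dose / C₀ = 2390 / 6.46 = 370.0 L

370 L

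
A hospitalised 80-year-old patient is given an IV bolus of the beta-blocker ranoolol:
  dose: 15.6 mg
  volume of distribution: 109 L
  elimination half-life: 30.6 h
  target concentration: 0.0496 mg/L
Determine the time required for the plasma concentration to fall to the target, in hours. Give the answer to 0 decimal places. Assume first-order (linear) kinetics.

C₀ = Dose / Vd = 15.60 / 109 = 0.1431 mg/L
k = ln2 / t½ = 0.693147 / 30.6 = 0.02265 h⁻¹
t = ln(C₀ / C) / k = ln(0.1431 / 0.0496) / 0.02265
  = ln(2.885) / 0.02265 = 1.060 / 0.02265 = 46.80 h

47 h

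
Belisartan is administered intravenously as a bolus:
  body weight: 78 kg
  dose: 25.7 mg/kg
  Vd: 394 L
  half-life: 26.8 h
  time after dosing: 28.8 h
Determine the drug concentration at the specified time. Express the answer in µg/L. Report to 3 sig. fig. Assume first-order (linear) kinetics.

2420 µg/L

Total dose = 25.7 × 78 = 2005 mg
C₀ = Dose / Vd = 2005 / 394 = 5.089 mg/L
k = ln2 / t½ = 0.693147 / 26.8 = 0.02586 h⁻¹
C = C₀ · e^(−k·t) = 5.089 × e^(−0.02586 × 28.8)
  = 5.089 × 0.4748 = 2.416 mg/L
Convert: 2.416 mg/L × 1000 = 2416 µg/L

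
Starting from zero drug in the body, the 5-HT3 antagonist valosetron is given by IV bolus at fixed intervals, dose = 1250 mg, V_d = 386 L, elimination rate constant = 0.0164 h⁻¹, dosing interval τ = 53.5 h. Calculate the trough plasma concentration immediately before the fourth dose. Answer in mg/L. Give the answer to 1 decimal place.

C₀ per dose = Dose / Vd = 1250 / 386 = 3.238 mg/L
Fraction remaining after one interval: r = e^(−kτ) = e^(−0.01640 × 53.5) = 0.4159
Before dose 4, 3 doses have been given (aged 1τ, 2τ, 3τ).
C_trough = C₀ × (r + r² + … + r^3) = C₀ × r(1−r^3)/(1−r)
        = 3.238 × 0.4159 × (1 − 0.07194) / (1 − 0.4159) = 2.140 mg/L

2.1 mg/L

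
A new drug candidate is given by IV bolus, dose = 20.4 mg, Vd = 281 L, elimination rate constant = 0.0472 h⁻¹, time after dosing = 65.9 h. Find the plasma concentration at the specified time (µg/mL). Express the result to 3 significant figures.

C₀ = Dose / Vd = 20.40 / 281 = 0.07260 mg/L
C = C₀ · e^(−k·t) = 0.07260 × e^(−0.04720 × 65.9)
  = 0.07260 × 0.04458 = 0.003237 mg/L
(0.003237 mg/L = 0.003237 µg/mL)

0.00324 µg/mL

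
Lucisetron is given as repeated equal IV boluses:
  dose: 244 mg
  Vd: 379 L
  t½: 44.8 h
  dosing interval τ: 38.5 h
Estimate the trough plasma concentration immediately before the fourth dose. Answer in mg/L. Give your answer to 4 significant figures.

0.6583 mg/L

C₀ per dose = Dose / Vd = 244 / 379 = 0.6438 mg/L
k = ln2 / t½ = 0.693147 / 44.8 = 0.01547 h⁻¹
Fraction remaining after one interval: r = e^(−kτ) = e^(−0.01547 × 38.5) = 0.5512
Before dose 4, 3 doses have been given (aged 1τ, 2τ, 3τ).
C_trough = C₀ × (r + r² + … + r^3) = C₀ × r(1−r^3)/(1−r)
        = 0.6438 × 0.5512 × (1 − 0.1675) / (1 − 0.5512) = 0.6583 mg/L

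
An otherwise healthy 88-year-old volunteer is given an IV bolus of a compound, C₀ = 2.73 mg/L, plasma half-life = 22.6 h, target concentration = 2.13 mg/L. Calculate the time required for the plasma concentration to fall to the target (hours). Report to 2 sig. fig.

k = ln2 / t½ = 0.693147 / 22.6 = 0.03067 h⁻¹
t = ln(C₀ / C) / k = ln(2.730 / 2.13) / 0.03067
  = ln(1.282) / 0.03067 = 0.2484 / 0.03067 = 8.099 h

8.1 h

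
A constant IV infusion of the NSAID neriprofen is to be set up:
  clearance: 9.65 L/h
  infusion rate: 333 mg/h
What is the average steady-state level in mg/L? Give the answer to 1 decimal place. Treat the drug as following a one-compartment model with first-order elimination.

At steady state Css = R₀ / CL = 333 / 9.650 = 34.51 mg/L

34.5 mg/L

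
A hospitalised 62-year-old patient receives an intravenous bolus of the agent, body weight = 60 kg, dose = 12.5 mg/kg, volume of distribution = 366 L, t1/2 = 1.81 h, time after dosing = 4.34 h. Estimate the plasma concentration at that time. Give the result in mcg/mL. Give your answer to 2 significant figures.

0.39 mcg/mL

Total dose = 12.5 × 60 = 750.0 mg
C₀ = Dose / Vd = 750.0 / 366 = 2.049 mg/L
k = ln2 / t½ = 0.693147 / 1.81 = 0.3830 h⁻¹
C = C₀ · e^(−k·t) = 2.049 × e^(−0.3830 × 4.34)
  = 2.049 × 0.1897 = 0.3887 mg/L
(0.3887 mg/L = 0.3887 mcg/mL)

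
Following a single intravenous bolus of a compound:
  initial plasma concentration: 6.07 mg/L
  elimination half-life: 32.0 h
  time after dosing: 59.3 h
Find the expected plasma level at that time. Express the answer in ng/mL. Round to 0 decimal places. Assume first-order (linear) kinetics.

k = ln2 / t½ = 0.693147 / 32.0 = 0.02166 h⁻¹
C = C₀ · e^(−k·t) = 6.070 × e^(−0.02166 × 59.3)
  = 6.070 × 0.2768 = 1.680 mg/L
Convert: 1.680 mg/L × 1000 = 1680 ng/mL

1680 ng/mL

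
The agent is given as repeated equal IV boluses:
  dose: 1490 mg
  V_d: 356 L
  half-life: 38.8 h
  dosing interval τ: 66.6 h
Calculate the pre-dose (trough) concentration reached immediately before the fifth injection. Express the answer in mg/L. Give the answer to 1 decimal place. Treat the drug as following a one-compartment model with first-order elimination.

C₀ per dose = Dose / Vd = 1490 / 356 = 4.185 mg/L
k = ln2 / t½ = 0.693147 / 38.8 = 0.01786 h⁻¹
Fraction remaining after one interval: r = e^(−kτ) = e^(−0.01786 × 66.6) = 0.3044
Before dose 5, 4 doses have been given (aged 1τ, 2τ, 3τ, 4τ).
C_trough = C₀ × (r + r² + … + r^4) = C₀ × r(1−r^4)/(1−r)
        = 4.185 × 0.3044 × (1 − 0.008586) / (1 − 0.3044) = 1.816 mg/L

1.8 mg/L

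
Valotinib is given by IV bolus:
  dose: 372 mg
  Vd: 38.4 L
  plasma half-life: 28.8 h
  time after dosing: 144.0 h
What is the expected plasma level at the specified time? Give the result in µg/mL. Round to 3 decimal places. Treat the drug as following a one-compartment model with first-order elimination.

0.303 µg/mL

C₀ = Dose / Vd = 372.0 / 38.4 = 9.688 mg/L
k = ln2 / t½ = 0.693147 / 28.8 = 0.02407 h⁻¹
t / t½ = 144.0 / 28.8 = 5 half-lives
C = C₀ × (1/2)^5 = 9.688 × 0.03125 = 0.3028 mg/L
(0.3028 mg/L = 0.3028 µg/mL)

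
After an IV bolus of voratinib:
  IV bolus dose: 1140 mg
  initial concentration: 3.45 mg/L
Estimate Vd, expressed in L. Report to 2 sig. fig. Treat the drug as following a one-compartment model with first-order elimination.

Vd = Dose / C₀ = 1140 / 3.45 = 330.4 L

330 L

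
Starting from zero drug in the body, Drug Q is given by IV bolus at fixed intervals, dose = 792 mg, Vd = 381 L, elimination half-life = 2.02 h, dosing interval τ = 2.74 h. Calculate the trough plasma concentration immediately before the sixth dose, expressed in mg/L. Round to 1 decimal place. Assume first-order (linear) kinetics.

1.3 mg/L

C₀ per dose = Dose / Vd = 792 / 381 = 2.079 mg/L
k = ln2 / t½ = 0.693147 / 2.02 = 0.3431 h⁻¹
Fraction remaining after one interval: r = e^(−kτ) = e^(−0.3431 × 2.74) = 0.3906
Before dose 6, 5 doses have been given (aged 1τ, 2τ, 3τ, 4τ, 5τ).
C_trough = C₀ × (r + r² + … + r^5) = C₀ × r(1−r^5)/(1−r)
        = 2.079 × 0.3906 × (1 − 0.009092) / (1 − 0.3906) = 1.320 mg/L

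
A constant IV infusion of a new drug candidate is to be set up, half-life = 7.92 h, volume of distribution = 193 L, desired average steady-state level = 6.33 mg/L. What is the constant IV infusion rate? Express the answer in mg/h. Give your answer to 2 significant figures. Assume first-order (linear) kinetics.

k = ln2 / t½ = 0.693147 / 7.92 = 0.08752 h⁻¹
CL = k × Vd = 0.08752 × 193 = 16.89 L/h
At steady state, infusion rate R₀ = Css × CL = 6.33 × 16.89 = 106.9 mg/h

110 mg/h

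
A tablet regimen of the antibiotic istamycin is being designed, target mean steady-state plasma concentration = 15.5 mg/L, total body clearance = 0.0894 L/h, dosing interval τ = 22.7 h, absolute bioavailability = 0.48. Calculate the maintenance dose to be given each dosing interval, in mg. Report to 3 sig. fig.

At steady state, F × (Dose/τ) = Css × CL.
Dose = Css × CL × τ / F = 15.5 × 0.08940 × 22.7 / 0.48 = 65.53 mg

65.5 mg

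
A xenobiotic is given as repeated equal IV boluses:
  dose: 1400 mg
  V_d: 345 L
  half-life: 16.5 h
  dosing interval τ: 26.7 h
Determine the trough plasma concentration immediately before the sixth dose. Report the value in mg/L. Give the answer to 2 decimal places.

C₀ per dose = Dose / Vd = 1400 / 345 = 4.058 mg/L
k = ln2 / t½ = 0.693147 / 16.5 = 0.04201 h⁻¹
Fraction remaining after one interval: r = e^(−kτ) = e^(−0.04201 × 26.7) = 0.3257
Before dose 6, 5 doses have been given (aged 1τ, 2τ, 3τ, 4τ, 5τ).
C_trough = C₀ × (r + r² + … + r^5) = C₀ × r(1−r^5)/(1−r)
        = 4.058 × 0.3257 × (1 − 0.003665) / (1 − 0.3257) = 1.953 mg/L

1.95 mg/L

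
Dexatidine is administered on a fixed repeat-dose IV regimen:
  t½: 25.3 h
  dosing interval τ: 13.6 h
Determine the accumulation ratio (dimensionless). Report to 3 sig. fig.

3.21

k = ln2 / t½ = 0.693147 / 25.3 = 0.02740 h⁻¹
e^(−kτ) = e^(−0.02740 × 13.6) = 0.6889
Accumulation ratio R = 1 / (1 − e^(−kτ)) = 1 / (1 − 0.6889) = 3.214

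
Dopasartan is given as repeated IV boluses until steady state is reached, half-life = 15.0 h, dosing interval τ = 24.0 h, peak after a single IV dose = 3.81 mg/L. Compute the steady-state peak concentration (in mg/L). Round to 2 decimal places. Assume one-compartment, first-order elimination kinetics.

5.69 mg/L

k = ln2 / t½ = 0.693147 / 15.0 = 0.04621 h⁻¹
e^(−kτ) = e^(−0.04621 × 24.0) = 0.3299
Accumulation ratio R = 1 / (1 − e^(−kτ)) = 1 / (1 − 0.3299) = 1.492
Steady-state peak = C₀ × R = 3.81 × 1.492 = 5.685 mg/L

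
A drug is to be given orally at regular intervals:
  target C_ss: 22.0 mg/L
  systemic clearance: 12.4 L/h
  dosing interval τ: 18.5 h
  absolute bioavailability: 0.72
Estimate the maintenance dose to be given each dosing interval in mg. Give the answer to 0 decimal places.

At steady state, F × (Dose/τ) = Css × CL.
Dose = Css × CL × τ / F = 22.0 × 12.40 × 18.5 / 0.72 = 7009 mg

7009 mg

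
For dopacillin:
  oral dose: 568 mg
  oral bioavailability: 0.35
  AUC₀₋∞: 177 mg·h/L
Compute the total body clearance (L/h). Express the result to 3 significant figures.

1.12 L/h

CL = F·Dose / AUC = 0.35 × 568 / 177 = 1.123 L/h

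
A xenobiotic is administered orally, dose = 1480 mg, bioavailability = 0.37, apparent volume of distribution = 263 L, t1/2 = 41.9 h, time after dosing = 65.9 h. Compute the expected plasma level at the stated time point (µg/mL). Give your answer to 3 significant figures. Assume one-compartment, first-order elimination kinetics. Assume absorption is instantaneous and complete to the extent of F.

0.700 µg/mL

Amount reaching circulation = F × Dose = 0.37 × 1480 = 547.6 mg
C₀ = F·Dose / Vd = 547.6 / 263 = 2.082 mg/L
k = ln2 / t½ = 0.693147 / 41.9 = 0.01654 h⁻¹
C = C₀ · e^(−k·t) = 2.082 × e^(−0.01654 × 65.9)
  = 2.082 × 0.3362 = 0.7000 mg/L
(0.7000 mg/L = 0.7000 µg/mL)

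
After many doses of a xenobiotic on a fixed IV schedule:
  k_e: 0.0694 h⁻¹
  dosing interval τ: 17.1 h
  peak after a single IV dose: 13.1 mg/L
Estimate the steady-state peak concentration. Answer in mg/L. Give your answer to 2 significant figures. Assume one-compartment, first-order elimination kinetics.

19 mg/L

e^(−kτ) = e^(−0.06940 × 17.1) = 0.3052
Accumulation ratio R = 1 / (1 − e^(−kτ)) = 1 / (1 − 0.3052) = 1.439
Steady-state peak = C₀ × R = 13.1 × 1.439 = 18.85 mg/L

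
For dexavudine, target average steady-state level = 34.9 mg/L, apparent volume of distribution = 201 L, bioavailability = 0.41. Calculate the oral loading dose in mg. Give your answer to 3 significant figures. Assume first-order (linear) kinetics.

17100 mg

LD = Css × Vd / F = 34.9 × 201 / 0.41 = 17110 mg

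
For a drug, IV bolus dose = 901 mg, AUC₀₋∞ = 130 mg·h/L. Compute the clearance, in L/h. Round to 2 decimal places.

6.93 L/h

CL = Dose / AUC = 901 / 130 = 6.931 L/h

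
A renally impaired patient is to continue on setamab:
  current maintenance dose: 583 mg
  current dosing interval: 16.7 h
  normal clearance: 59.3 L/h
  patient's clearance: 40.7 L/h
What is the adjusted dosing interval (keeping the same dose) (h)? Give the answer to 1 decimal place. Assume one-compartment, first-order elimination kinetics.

24.3 h

To keep the same average steady-state level, dosing rate must scale with clearance.
CL ratio = 40.7 / 59.3 = 0.6863
New interval (same dose) = 16.7 / 0.6863 = 24.33 h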